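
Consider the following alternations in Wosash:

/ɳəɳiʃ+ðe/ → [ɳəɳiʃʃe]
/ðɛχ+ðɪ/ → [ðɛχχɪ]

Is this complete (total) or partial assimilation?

total assimilation

Comparing underlying and surface forms, /ð/ → [ʃ] is the alternation; the neighbouring /ʃ/ is constant.
The output [ʃ] is identical to the trigger /ʃ/ — every feature (place, manner, voicing) has been copied — so this is total assimilation.
The remaining alternation confirms this: /ð/ → [χ] after /χ/ — in each case the output is a copy of the preceding consonant.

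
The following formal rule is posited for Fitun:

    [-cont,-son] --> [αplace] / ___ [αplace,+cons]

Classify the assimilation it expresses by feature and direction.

The shared variable α links the value of the place features (abbreviated [place]) on the target to the same value on the neighbouring segment, so place is the feature that assimilates.
Since the environment is written after the underscore, the trigger follows the target; the direction is regressive.

regressive place assimilation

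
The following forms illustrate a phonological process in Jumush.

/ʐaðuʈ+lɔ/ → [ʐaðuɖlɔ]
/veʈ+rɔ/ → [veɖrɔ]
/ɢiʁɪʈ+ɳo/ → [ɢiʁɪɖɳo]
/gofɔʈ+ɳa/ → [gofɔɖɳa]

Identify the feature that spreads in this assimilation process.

The segment that alternates is /ʈ/, which surfaces as [ɖ] when adjacent to /l/.
/ʈ/ is voiceless while /l/ is voiced; the output [ɖ] is voiced, matching the trigger — so the feature that spreads is voicing.
The same holds elsewhere in the data: /ʈ/ → [ɖ] before /r/ (voiceless → voiced, matching voiced); /ʈ/ → [ɖ] before /ɳ/ (voiceless → voiced, matching voiced) — only voicing changes, and always toward the following segment.

voicing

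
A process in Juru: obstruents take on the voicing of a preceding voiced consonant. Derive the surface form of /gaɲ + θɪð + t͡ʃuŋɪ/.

/θ/ is a voiceless dental fricative. The preceding trigger /ɲ/ is voiced, so /θ/ must become voiced as well.
The voiced dental fricative is [ð], so /θ/ → [ð].
The same rule applies at the second boundary: /t͡ʃ/ → [d͡ʒ] next to /ð/.

[gaɲðɪðd͡ʒuŋɪ]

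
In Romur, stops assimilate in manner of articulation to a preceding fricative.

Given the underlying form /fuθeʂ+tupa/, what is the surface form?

The rule targets /t/ (voiceless alveolar stop), which sits after the trigger /ʂ/ (fricative).
Changing only its manner to fricative gives [s] — the voiceless alveolar fricative.

[fuθeʂsupa]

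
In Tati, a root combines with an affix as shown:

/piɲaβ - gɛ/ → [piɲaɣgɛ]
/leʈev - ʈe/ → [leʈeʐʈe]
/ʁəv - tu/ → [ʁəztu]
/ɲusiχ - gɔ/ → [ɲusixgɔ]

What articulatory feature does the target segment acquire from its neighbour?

Underlying /β/ is realised as [ɣ] next to /g/; /g/ itself does not change.
/β/ is bilabial while /g/ is velar; the output [ɣ] is velar, matching the trigger — so the feature that spreads is place.
Checking the remaining alternations: /v/ → [ʐ] before /ʈ/ (labiodental → retroflex, matching retroflex); /v/ → [z] before /t/ (labiodental → alveolar, matching alveolar); /χ/ → [x] before /g/ (uvular → velar, matching velar) — only place changes, and always toward the following segment.

place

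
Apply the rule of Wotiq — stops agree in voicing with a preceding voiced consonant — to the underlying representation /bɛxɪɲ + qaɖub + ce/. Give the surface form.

[bɛxɪɲɢaɖubɟe]

The rule targets /q/ (voiceless uvular stop), which sits after the trigger /ɲ/ (voiced).
The voiced uvular stop is [ɢ], so /q/ → [ɢ].
At the second juncture, /c/ likewise becomes [ɟ] adjacent to /b/.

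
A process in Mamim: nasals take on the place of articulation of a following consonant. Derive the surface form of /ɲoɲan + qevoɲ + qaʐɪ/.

[ɲoɲaɴqevoɴqaʐɪ]

/n/ is a voiced alveolar nasal. The following trigger /q/ is uvular, so /n/ must become uvular as well.
The voiced uvular nasal is [ɴ], so /n/ → [ɴ].
At the second juncture, /ɲ/ likewise becomes [ɴ] adjacent to /q/.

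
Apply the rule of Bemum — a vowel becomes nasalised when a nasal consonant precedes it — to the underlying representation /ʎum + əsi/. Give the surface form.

The vowel /ə/ is adjacent to the preceding nasal /m/, so it acquires [+nasal] and surfaces as [ə̃].

[ʎumə̃si]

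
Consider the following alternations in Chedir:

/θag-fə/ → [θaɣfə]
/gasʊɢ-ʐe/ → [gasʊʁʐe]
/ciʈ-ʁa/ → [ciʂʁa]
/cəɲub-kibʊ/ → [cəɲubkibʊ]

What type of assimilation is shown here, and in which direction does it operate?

regressive manner assimilation

Underlying /g/ is realised as [ɣ] next to /f/; /f/ itself does not change.
The change stop → fricative matches the manner of the following /f/, identifying this as manner assimilation.
Place and voice are unchanged, so the assimilation is partial, not total.
The other alternating forms pattern the same way: /ɢ/ → [ʁ] before /ʐ/ (stop → fricative, matching a fricative); /ʈ/ → [ʂ] before /ʁ/ (stop → fricative, matching a fricative) — only manner changes, and always toward the following segment.
No alternation appears in [cəɲubkibʊ]: there the adjacent consonants already agree in manner (/b/ and /k/ are both stops), so this form is consistent with the same rule.
The trigger is the following segment, so the direction is regressive (anticipatory).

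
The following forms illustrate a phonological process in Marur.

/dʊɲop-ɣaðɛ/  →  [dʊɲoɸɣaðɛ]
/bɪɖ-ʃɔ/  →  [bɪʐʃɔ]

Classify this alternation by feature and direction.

Underlying /p/ is realised as [ɸ] next to /ɣ/; /ɣ/ itself does not change.
/p/ is a stop while /ɣ/ is a fricative; the output [ɸ] is a fricative, matching the trigger — so the feature that spreads is manner.
Place and voice are unchanged, so the assimilation is partial, not total.
The same holds elsewhere in the data: /ɖ/ → [ʐ] before /ʃ/ (stop → fricative, matching a fricative) — only manner changes, and always toward the following segment.
Since the segment that changes precedes the conditioning segment, the assimilation is regressive.

regressive manner assimilation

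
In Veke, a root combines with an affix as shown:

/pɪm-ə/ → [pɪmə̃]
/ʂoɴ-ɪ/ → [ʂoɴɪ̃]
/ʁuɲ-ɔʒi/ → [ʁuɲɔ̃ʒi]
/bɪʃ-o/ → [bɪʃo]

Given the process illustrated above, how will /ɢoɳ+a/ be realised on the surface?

[ɢoɳã]

The data show progressive nasality assimilation (vowel nasalisation): /ə/ → [ə̃] after /m/; /ɪ/ → [ɪ̃] after /ɴ/; /ɔ/ → [ɔ̃] after /ɲ/ — a vowel is nasalised by an immediately preceding nasal consonant.
No change occurs in [bɪʃo] because the vowel at the boundary is adjacent to an oral consonant, not a nasal (/o/ next to /ʃ/).
The vowel /a/ is adjacent to the preceding nasal /ɳ/, so it acquires [+nasal] and surfaces as [ã].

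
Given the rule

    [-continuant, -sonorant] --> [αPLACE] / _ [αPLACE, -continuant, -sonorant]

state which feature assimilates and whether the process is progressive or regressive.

The rule copies the place features (abbreviated [PLACE]) from the environment onto the target, so the assimilating feature is place.
Since the environment is written after the underscore, the trigger follows the target; the direction is regressive.

regressive place assimilation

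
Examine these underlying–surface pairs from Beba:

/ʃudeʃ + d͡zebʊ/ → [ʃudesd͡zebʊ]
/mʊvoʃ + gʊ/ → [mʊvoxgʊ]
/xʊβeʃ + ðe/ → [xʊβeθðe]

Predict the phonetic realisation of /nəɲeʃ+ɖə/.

[nəɲeʂɖə]

The data show regressive place assimilation: /ʃ/ → [s] before /d͡z/; /ʃ/ → [x] before /g/; /ʃ/ → [θ] before /ð/. In each pair only place changes, matching the following consonant, while manner and voice stay constant.
The rule targets /ʃ/ (voiceless postalveolar fricative), which sits before the trigger /ɖ/ (retroflex).
The voiceless retroflex fricative is [ʂ], so /ʃ/ → [ʂ].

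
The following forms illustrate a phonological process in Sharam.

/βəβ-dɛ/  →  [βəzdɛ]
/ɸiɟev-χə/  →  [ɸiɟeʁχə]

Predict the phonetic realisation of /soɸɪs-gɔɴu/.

[soɸɪxgɔɴu]

The data show regressive place assimilation: /β/ → [z] before /d/; /v/ → [ʁ] before /χ/. In each pair only place changes, matching the following consonant, while manner and voice stay constant.
The rule targets /s/ (voiceless alveolar fricative), which sits before the trigger /g/ (velar).
The voiceless velar fricative is [x], so /s/ → [x].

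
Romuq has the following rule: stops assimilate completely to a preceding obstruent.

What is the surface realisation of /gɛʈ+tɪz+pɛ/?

/t/ is the segment targeted by the rule; it sits immediately after /ʈ/, so it assimilates completely and surfaces as [ʈ].
The same rule applies at the second boundary: /p/ → [z] next to /z/.

[gɛʈʈɪzzɛ]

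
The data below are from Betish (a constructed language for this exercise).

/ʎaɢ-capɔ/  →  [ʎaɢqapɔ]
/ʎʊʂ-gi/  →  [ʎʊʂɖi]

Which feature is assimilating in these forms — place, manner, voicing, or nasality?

Comparing underlying and surface forms, /c/ → [q] is the alternation; the neighbouring /ɢ/ is constant.
The change palatal → uvular matches the place of the preceding /ɢ/, identifying this as place assimilation.
Checking the remaining alternation: /g/ → [ɖ] after /ʂ/ (velar → retroflex, matching retroflex) — only place changes, and always toward the preceding segment.

place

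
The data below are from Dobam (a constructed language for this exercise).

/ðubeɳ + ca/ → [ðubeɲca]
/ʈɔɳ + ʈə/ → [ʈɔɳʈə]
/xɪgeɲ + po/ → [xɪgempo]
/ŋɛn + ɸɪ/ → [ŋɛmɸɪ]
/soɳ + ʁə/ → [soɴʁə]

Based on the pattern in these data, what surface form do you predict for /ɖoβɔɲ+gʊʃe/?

[ɖoβɔŋgʊʃe]

The data show regressive place assimilation: /ɳ/ → [ɲ] before /c/; /ɲ/ → [m] before /p/; /n/ → [m] before /ɸ/; /ɳ/ → [ɴ] before /ʁ/. In each pair only place changes, matching the following consonant, while manner and voice stay constant.
No alternation appears in [ʈɔɳʈə]: there the adjacent consonants already agree in place (/ɳ/ and /ʈ/ are both retroflex), so this form is consistent with the same rule.
The rule targets /ɲ/ (voiced palatal nasal), which sits before the trigger /g/ (velar).
The voiced velar nasal is [ŋ], so /ɲ/ → [ŋ].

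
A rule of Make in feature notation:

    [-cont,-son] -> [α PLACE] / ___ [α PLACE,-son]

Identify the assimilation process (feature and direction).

The rule copies the place features (abbreviated [PLACE]) from the environment onto the target, so the assimilating feature is place.
Since the environment is written after the underscore, the trigger follows the target; the direction is regressive.

regressive place assimilation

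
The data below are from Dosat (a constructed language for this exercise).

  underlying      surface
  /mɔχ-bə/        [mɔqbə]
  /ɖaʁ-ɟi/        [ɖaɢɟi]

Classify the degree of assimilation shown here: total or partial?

Underlying /χ/ is realised as [q] next to /b/; /b/ itself does not change.
/χ/ is a fricative while /b/ is a stop; the output [q] is a stop, matching the trigger — so the feature that spreads is manner.
Place and voice are unchanged, so the assimilation is partial, not total.
Checking the remaining alternation: /ʁ/ → [ɢ] before /ɟ/ (fricative → stop, matching a stop) — only manner changes, and always toward the following segment.

partial assimilation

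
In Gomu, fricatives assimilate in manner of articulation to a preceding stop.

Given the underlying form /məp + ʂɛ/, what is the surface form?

[məpʈɛ]

The rule targets /ʂ/ (voiceless retroflex fricative), which sits after the trigger /p/ (stop).
Changing only its manner to stop gives [ʈ] — the voiceless retroflex stop.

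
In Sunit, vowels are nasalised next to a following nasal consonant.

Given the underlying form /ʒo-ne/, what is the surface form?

[ʒõne]

/o/ sits next to the nasal /n/ and is therefore nasalised to [õ].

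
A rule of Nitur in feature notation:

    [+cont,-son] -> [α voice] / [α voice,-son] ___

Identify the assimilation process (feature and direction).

The rule copies [voice] from the environment onto the target, so the assimilating feature is voicing.
Since the environment is written before the underscore, the trigger precedes the target; the direction is progressive.

progressive voicing assimilation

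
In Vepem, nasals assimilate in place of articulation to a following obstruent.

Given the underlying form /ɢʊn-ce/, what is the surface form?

[ɢʊɲce]

/n/ is a voiced alveolar nasal. The following trigger /c/ is palatal, so /n/ must become palatal as well.
The voiced palatal nasal is [ɲ], so /n/ → [ɲ].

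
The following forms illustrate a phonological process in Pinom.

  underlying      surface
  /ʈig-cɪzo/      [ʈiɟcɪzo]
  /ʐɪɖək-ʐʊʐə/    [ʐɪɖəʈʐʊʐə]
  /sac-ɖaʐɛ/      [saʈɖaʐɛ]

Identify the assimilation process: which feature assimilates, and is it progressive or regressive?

regressive place assimilation

Comparing underlying and surface forms, /g/ → [ɟ] is the alternation; the neighbouring /c/ is constant.
/g/ is velar while /c/ is palatal; the output [ɟ] is palatal, matching the trigger — so the feature that spreads is place.
Manner and voice are unchanged, so the assimilation is partial, not total.
The same holds elsewhere in the data: /k/ → [ʈ] before /ʐ/ (velar → retroflex, matching retroflex); /c/ → [ʈ] before /ɖ/ (palatal → retroflex, matching retroflex) — only place changes, and always toward the following segment.
The trigger is the following segment, so the direction is regressive (anticipatory).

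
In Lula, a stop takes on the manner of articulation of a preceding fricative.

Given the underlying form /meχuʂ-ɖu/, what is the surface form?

[meχuʂʐu]

/ɖ/ is a voiced retroflex stop. The preceding trigger /ʂ/ is a fricative, so /ɖ/ must become a fricative as well.
The voiced retroflex fricative is [ʐ], so /ɖ/ → [ʐ].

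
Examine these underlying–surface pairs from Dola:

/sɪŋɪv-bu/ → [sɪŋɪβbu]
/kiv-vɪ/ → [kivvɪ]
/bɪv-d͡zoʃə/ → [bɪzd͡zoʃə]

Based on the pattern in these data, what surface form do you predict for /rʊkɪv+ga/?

[rʊkɪɣga]

The data show regressive place assimilation: /v/ → [β] before /b/; /v/ → [z] before /d͡z/. In each pair only place changes, matching the following consonant, while manner and voice stay constant.
Nothing changes in [kivvɪ]: there the adjacent consonants already agree in place (/v/ and /v/ are both labiodental), so this form is consistent with the same rule.
The rule targets /v/ (voiced labiodental fricative), which sits before the trigger /g/ (velar).
A voiced velar fricative is [ɣ], so the surface segment is [ɣ].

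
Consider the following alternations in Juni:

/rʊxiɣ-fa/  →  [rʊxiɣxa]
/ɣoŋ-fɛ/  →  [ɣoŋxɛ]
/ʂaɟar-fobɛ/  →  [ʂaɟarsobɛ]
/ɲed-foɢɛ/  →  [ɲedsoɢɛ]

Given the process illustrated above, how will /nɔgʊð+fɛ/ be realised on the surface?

[nɔgʊðθɛ]

The data show progressive place assimilation: /f/ → [x] after /ɣ/; /f/ → [x] after /ŋ/; /f/ → [s] after /r/; /f/ → [s] after /d/. In each pair only place changes, matching the preceding consonant, while manner and voice stay constant.
The rule targets /f/ (voiceless labiodental fricative), which sits after the trigger /ð/ (dental).
A voiceless dental fricative is [θ], so the surface segment is [θ].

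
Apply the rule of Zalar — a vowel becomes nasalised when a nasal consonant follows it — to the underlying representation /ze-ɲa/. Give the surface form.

/e/ sits next to the nasal /ɲ/ and is therefore nasalised to [ẽ].

[zẽɲa]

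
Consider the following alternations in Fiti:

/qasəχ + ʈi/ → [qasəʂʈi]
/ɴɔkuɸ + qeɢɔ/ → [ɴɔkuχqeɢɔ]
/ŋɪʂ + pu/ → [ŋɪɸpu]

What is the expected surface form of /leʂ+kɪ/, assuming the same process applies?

The data show regressive place assimilation: /χ/ → [ʂ] before /ʈ/; /ɸ/ → [χ] before /q/; /ʂ/ → [ɸ] before /p/. In each pair only place changes, matching the following consonant, while manner and voice stay constant.
/ʂ/ is a voiceless retroflex fricative. The following trigger /k/ is velar, so /ʂ/ must become velar as well.
A voiceless velar fricative is [x], so the surface segment is [x].

[lexkɪ]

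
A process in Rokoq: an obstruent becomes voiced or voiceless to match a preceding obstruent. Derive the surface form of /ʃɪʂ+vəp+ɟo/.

The rule targets /v/ (voiced labiodental fricative), which sits after the trigger /ʂ/ (voiceless).
A voiceless labiodental fricative is [f], so the surface segment is [f].
At the second juncture, /ɟ/ likewise becomes [c] adjacent to /p/.

[ʃɪʂfəpco]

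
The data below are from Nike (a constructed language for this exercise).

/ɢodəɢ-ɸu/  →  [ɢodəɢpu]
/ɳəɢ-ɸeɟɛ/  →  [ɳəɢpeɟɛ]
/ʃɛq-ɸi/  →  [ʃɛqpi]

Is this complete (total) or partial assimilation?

partial assimilation

Comparing underlying and surface forms, /ɸ/ → [p] is the alternation; the neighbouring /ɢ/ is constant.
/ɸ/ is a fricative while /ɢ/ is a stop; the output [p] is a stop, matching the trigger — so the feature that spreads is manner.
Place and voice are unchanged, so the assimilation is partial, not total.
Checking the remaining alternation: /ɸ/ → [p] after /q/ (fricative → stop, matching a stop) — only manner changes, and always toward the preceding segment.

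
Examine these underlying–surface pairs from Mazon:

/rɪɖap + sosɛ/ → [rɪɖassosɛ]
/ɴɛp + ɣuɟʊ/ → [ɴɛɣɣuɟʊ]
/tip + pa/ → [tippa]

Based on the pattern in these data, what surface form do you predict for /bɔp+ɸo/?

[bɔɸɸo]

The data show regressive total assimilation (/p/ → [s] before /s/; /p/ → [ɣ] before /ɣ/): in every case the target segment becomes identical to its following neighbour, copying more than a single feature.
In [tippa] the two consonants at the boundary are already identical (/p/ + /p/), so the rule applies vacuously and nothing changes.
/p/ is the segment targeted by the rule; it sits immediately before /ɸ/, so it assimilates completely and surfaces as [ɸ].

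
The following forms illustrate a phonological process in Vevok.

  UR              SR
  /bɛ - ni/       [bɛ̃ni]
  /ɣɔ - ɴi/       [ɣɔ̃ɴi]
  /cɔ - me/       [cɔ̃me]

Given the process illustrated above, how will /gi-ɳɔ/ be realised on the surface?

[gĩɳɔ]

The data show regressive nasality assimilation (vowel nasalisation): /ɛ/ → [ɛ̃] before /n/; /ɔ/ → [ɔ̃] before /ɴ/; /ɔ/ → [ɔ̃] before /m/ — a vowel is nasalised by an immediately following nasal consonant.
/i/ sits next to the nasal /ɳ/ and is therefore nasalised to [ĩ].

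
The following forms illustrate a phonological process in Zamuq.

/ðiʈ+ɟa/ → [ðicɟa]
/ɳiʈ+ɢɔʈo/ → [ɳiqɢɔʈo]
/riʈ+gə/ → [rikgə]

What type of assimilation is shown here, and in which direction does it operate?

Comparing underlying and surface forms, /ʈ/ → [c] is the alternation; the neighbouring /ɟ/ is constant.
The change retroflex → palatal matches the place of the following /ɟ/, identifying this as place assimilation.
Manner and voice are unchanged, so the assimilation is partial, not total.
The other alternating forms pattern the same way: /ʈ/ → [q] before /ɢ/ (retroflex → uvular, matching uvular); /ʈ/ → [k] before /g/ (retroflex → velar, matching velar) — only place changes, and always toward the following segment.
Since the segment that changes precedes the conditioning segment, the assimilation is regressive.

regressive place assimilation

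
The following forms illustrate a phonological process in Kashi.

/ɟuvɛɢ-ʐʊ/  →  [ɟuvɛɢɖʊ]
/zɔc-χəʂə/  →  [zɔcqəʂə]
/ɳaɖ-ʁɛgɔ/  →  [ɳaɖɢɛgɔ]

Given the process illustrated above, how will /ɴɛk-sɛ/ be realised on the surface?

The data show progressive manner assimilation: /ʐ/ → [ɖ] after /ɢ/; /χ/ → [q] after /c/; /ʁ/ → [ɢ] after /ɖ/. In each pair only manner changes, matching the preceding consonant, while place and voice stay constant.
/s/ is a voiceless alveolar fricative. The preceding trigger /k/ is a stop, so /s/ must become a stop as well.
Changing only its manner to stop gives [t] — the voiceless alveolar stop.

[ɴɛktɛ]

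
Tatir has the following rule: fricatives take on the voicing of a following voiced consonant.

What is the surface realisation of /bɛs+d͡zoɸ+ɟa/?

/s/ is a voiceless alveolar fricative. The following trigger /d͡z/ is voiced, so /s/ must become voiced as well.
A voiced alveolar fricative is [z], so the surface segment is [z].
At the second juncture, /ɸ/ likewise becomes [β] adjacent to /ɟ/.

[bɛzd͡zoβɟa]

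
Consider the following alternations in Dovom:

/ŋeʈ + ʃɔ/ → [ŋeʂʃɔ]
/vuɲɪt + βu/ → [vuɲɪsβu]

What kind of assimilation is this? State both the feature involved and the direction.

Comparing underlying and surface forms, /ʈ/ → [ʂ] is the alternation; the neighbouring /ʃ/ is constant.
The change stop → fricative matches the manner of the following /ʃ/, identifying this as manner assimilation.
Place and voice are unchanged, so the assimilation is partial, not total.
The other alternating form patterns the same way: /t/ → [s] before /β/ (stop → fricative, matching a fricative) — only manner changes, and always toward the following segment.
Since the segment that changes precedes the conditioning segment, the assimilation is regressive.

regressive manner assimilation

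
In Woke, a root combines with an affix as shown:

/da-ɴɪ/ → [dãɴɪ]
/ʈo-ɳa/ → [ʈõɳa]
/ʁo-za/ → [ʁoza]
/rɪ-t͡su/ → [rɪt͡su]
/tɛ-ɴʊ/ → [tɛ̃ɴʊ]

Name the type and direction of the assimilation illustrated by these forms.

The vowel /a/ surfaces as nasalised [ã] next to the following nasal /ɴ/ — it has acquired the [+nasal] feature of its neighbour.
Likewise in the remaining data: /o/ → [õ] before /ɳ/; /ɛ/ → [ɛ̃] before /ɴ/ — each time a vowel is nasalised next to a following nasal.
No change occurs in [ʁoza], [rɪt͡su] because the vowel at the boundary is adjacent to an oral consonant, not a nasal (/o/ next to /z/; /ɪ/ next to /t͡s/).
Because the conditioning nasal is to the right of the vowel that changes, the process is regressive (anticipatory).

regressive nasality assimilation (vowel nasalisation)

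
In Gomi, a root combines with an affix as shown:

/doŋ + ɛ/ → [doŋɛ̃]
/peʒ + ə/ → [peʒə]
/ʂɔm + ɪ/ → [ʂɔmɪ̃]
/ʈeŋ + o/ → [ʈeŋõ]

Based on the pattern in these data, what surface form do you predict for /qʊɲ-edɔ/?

The data show progressive nasality assimilation (vowel nasalisation): /ɛ/ → [ɛ̃] after /ŋ/; /ɪ/ → [ɪ̃] after /m/; /o/ → [õ] after /ŋ/ — a vowel is nasalised by an immediately preceding nasal consonant.
No change occurs in [peʒə] because the vowel at the boundary is adjacent to an oral consonant, not a nasal (/ə/ next to /ʒ/).
The vowel /e/ is adjacent to the preceding nasal /ɲ/, so it acquires [+nasal] and surfaces as [ẽ].

[qʊɲẽdɔ]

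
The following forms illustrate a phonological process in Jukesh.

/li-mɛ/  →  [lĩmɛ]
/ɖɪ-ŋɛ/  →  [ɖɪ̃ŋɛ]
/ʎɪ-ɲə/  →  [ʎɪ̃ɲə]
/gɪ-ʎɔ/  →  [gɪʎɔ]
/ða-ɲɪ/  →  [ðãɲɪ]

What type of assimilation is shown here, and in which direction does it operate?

regressive nasality assimilation (vowel nasalisation)

The vowel /i/ surfaces as nasalised [ĩ] next to the following nasal /m/ — it has acquired the [+nasal] feature of its neighbour.
Likewise in the remaining data: /ɪ/ → [ɪ̃] before /ŋ/; /ɪ/ → [ɪ̃] before /ɲ/; /a/ → [ã] before /ɲ/ — each time a vowel is nasalised next to a following nasal.
No change occurs in [gɪʎɔ] because the vowel at the boundary is adjacent to an oral consonant, not a nasal (/ɪ/ next to /ʎ/).
Because the conditioning nasal is to the right of the vowel that changes, the process is regressive (anticipatory).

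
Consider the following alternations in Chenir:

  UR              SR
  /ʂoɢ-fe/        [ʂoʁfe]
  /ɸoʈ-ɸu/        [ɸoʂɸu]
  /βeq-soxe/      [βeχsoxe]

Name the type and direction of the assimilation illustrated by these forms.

regressive manner assimilation

Underlying /ɢ/ is realised as [ʁ] next to /f/; /f/ itself does not change.
The change stop → fricative matches the manner of the following /f/, identifying this as manner assimilation.
Place and voice are unchanged, so the assimilation is partial, not total.
The other alternating forms pattern the same way: /ʈ/ → [ʂ] before /ɸ/ (stop → fricative, matching a fricative); /q/ → [χ] before /s/ (stop → fricative, matching a fricative) — only manner changes, and always toward the following segment.
The trigger is the following segment, so the direction is regressive (anticipatory).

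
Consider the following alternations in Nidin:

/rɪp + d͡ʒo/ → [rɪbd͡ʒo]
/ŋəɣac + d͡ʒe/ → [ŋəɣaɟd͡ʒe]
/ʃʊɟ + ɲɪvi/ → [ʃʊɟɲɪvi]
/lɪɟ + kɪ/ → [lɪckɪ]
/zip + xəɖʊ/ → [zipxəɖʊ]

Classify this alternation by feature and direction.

Underlying /p/ is realised as [b] next to /d͡ʒ/; /d͡ʒ/ itself does not change.
/p/ is voiceless while /d͡ʒ/ is voiced; the output [b] is voiced, matching the trigger — so the feature that spreads is voicing.
Place and manner are unchanged, so the assimilation is partial, not total.
Checking the remaining alternations: /c/ → [ɟ] before /d͡ʒ/ (voiceless → voiced, matching voiced); /ɟ/ → [c] before /k/ (voiced → voiceless, matching voiceless) — only voicing changes, and always toward the following segment.
No alternation appears in [ʃʊɟɲɪvi], [zipxəɖʊ]: there the adjacent consonants already agree in voicing (/ɟ/ and /ɲ/ are both voiced; /p/ and /x/ are both voiceless), so these forms are consistent with the same rule.
Since the segment that changes precedes the conditioning segment, the assimilation is regressive.

regressive voicing assimilation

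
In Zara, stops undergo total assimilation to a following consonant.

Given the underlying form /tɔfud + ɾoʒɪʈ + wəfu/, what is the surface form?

/d/ is the segment targeted by the rule; it sits immediately before /ɾ/, so it assimilates completely and surfaces as [ɾ].
At the second juncture, /ʈ/ likewise becomes [w] adjacent to /w/.

[tɔfuɾɾoʒɪwwəfu]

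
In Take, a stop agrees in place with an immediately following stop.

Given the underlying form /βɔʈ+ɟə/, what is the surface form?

[βɔcɟə]

The rule targets /ʈ/ (voiceless retroflex stop), which sits before the trigger /ɟ/ (palatal).
A voiceless palatal stop is [c], so the surface segment is [c].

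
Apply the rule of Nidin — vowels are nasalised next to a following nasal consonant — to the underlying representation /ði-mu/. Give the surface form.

The vowel /i/ is adjacent to the following nasal /m/, so it acquires [+nasal] and surfaces as [ĩ].

[ðĩmu]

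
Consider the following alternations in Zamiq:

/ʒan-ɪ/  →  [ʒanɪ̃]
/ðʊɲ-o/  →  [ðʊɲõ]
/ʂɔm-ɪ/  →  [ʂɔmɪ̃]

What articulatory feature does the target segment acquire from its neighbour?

The vowel /ɪ/ surfaces as nasalised [ɪ̃] next to the preceding nasal /n/ — it has acquired the [+nasal] feature of its neighbour.
Likewise in the remaining data: /o/ → [õ] after /ɲ/; /ɪ/ → [ɪ̃] after /m/ — each time a vowel is nasalised next to a preceding nasal.

nasality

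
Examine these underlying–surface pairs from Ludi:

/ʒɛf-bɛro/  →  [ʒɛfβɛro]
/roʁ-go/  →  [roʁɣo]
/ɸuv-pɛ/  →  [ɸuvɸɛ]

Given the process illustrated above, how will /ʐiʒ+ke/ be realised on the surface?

The data show progressive manner assimilation: /b/ → [β] after /f/; /g/ → [ɣ] after /ʁ/; /p/ → [ɸ] after /v/. In each pair only manner changes, matching the preceding consonant, while place and voice stay constant.
/k/ is a voiceless velar stop. The preceding trigger /ʒ/ is a fricative, so /k/ must become a fricative as well.
The voiceless velar fricative is [x], so /k/ → [x].

[ʐiʒxe]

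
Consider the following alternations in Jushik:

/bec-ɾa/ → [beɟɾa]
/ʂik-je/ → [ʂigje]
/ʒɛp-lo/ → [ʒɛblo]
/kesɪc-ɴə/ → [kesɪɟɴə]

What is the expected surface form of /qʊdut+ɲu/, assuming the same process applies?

[qʊdudɲu]

The data show regressive voicing assimilation: /c/ → [ɟ] before /ɾ/; /k/ → [g] before /j/; /p/ → [b] before /l/; /c/ → [ɟ] before /ɴ/. In each pair only voicing changes, matching the following consonant, while place and manner stay constant.
/t/ is a voiceless alveolar stop. The following trigger /ɲ/ is voiced, so /t/ must become voiced as well.
A voiced alveolar stop is [d], so the surface segment is [d].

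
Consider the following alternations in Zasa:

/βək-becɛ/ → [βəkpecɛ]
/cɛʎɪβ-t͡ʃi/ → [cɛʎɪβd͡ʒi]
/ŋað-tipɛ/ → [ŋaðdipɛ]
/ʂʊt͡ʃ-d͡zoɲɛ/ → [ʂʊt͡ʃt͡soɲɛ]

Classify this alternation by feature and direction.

Underlying /b/ is realised as [p] next to /k/; /k/ itself does not change.
The change voiced → voiceless matches the voicing of the preceding /k/, identifying this as voicing assimilation.
Place and manner are unchanged, so the assimilation is partial, not total.
Checking the remaining alternations: /t͡ʃ/ → [d͡ʒ] after /β/ (voiceless → voiced, matching voiced); /t/ → [d] after /ð/ (voiceless → voiced, matching voiced); /d͡z/ → [t͡s] after /t͡ʃ/ (voiced → voiceless, matching voiceless) — only voicing changes, and always toward the preceding segment.
Since the segment that changes follows the conditioning segment, the assimilation is progressive.

progressive voicing assimilation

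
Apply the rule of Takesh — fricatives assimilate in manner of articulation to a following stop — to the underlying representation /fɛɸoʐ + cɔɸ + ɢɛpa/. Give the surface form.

[fɛɸoɖcɔpɢɛpa]

/ʐ/ is a voiced retroflex fricative. The following trigger /c/ is a stop, so /ʐ/ must become a stop as well.
The voiced retroflex stop is [ɖ], so /ʐ/ → [ɖ].
At the second juncture, /ɸ/ likewise becomes [p] adjacent to /ɢ/.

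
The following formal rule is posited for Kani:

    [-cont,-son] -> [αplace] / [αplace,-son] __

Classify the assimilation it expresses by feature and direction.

progressive place assimilation

The shared variable α links the value of the place features (abbreviated [place]) on the target to the same value on the neighbouring segment, so place is the feature that assimilates.
Since the environment is written before the underscore, the trigger precedes the target; the direction is progressive.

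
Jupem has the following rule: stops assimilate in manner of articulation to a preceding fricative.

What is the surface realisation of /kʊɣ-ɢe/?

[kʊɣʁe]

The rule targets /ɢ/ (voiced uvular stop), which sits after the trigger /ɣ/ (fricative).
Changing only its manner to fricative gives [ʁ] — the voiced uvular fricative.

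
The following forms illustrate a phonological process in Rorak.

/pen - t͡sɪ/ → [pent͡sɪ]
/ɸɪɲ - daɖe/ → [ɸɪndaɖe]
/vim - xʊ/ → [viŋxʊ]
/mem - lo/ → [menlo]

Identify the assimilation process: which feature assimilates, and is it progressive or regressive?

Comparing underlying and surface forms, /ɲ/ → [n] is the alternation; the neighbouring /d/ is constant.
The change palatal → alveolar matches the place of the following /d/, identifying this as place assimilation.
Manner and voice are unchanged, so the assimilation is partial, not total.
The other alternating forms pattern the same way: /m/ → [ŋ] before /x/ (bilabial → velar, matching velar); /m/ → [n] before /l/ (bilabial → alveolar, matching alveolar) — only place changes, and always toward the following segment.
Nothing changes in [pent͡sɪ]: there the adjacent consonants already agree in place (/n/ and /t͡s/ are both alveolar), so this form is consistent with the same rule.
The trigger is the following segment, so the direction is regressive (anticipatory).

regressive place assimilation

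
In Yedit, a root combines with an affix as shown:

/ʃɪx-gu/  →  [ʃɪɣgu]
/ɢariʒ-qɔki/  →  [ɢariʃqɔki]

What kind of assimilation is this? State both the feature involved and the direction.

regressive voicing assimilation

Comparing underlying and surface forms, /x/ → [ɣ] is the alternation; the neighbouring /g/ is constant.
/x/ is voiceless while /g/ is voiced; the output [ɣ] is voiced, matching the trigger — so the feature that spreads is voicing.
Place and manner are unchanged, so the assimilation is partial, not total.
Checking the remaining alternation: /ʒ/ → [ʃ] before /q/ (voiced → voiceless, matching voiceless) — only voicing changes, and always toward the following segment.
The trigger is the following segment, so the direction is regressive (anticipatory).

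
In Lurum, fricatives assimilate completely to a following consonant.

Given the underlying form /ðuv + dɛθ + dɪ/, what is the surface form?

/v/ is the segment targeted by the rule; it sits immediately before /d/, so it assimilates completely and surfaces as [d].
The same rule applies at the second boundary: /θ/ → [d] next to /d/.

[ðuddɛddɪ]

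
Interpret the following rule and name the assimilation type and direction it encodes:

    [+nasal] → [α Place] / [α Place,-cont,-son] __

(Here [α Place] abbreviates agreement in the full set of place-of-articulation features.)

progressive place assimilation

The rule copies the place features (abbreviated [Place]) from the environment onto the target, so the assimilating feature is place.
Since the environment is written before the underscore, the trigger precedes the target; the direction is progressive.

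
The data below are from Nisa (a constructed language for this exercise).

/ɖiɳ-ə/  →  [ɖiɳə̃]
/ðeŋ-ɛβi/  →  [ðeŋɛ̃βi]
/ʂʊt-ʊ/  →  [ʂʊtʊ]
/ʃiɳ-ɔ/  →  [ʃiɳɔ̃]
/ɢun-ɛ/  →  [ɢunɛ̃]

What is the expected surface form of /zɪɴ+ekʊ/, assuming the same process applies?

The data show progressive nasality assimilation (vowel nasalisation): /ə/ → [ə̃] after /ɳ/; /ɛ/ → [ɛ̃] after /ŋ/; /ɔ/ → [ɔ̃] after /ɳ/; /ɛ/ → [ɛ̃] after /n/ — a vowel is nasalised by an immediately preceding nasal consonant.
No change occurs in [ʂʊtʊ] because the vowel at the boundary is adjacent to an oral consonant, not a nasal (/ʊ/ next to /t/).
/e/ sits next to the nasal /ɴ/ and is therefore nasalised to [ẽ].

[zɪɴẽkʊ]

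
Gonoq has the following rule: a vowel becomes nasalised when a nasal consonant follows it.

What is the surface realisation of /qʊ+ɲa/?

/ʊ/ sits next to the nasal /ɲ/ and is therefore nasalised to [ʊ̃].

[qʊ̃ɲa]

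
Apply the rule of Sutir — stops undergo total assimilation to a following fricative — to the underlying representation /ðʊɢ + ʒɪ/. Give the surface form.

[ðʊʒʒɪ]

/ɢ/ is the segment targeted by the rule; it sits immediately before /ʒ/, so it assimilates completely and surfaces as [ʒ].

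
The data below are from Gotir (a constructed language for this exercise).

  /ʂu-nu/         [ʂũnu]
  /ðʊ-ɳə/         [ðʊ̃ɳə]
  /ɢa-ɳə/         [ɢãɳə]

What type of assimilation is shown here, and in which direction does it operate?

regressive nasality assimilation (vowel nasalisation)

The vowel /u/ surfaces as nasalised [ũ] next to the following nasal /n/ — it has acquired the [+nasal] feature of its neighbour.
Likewise in the remaining data: /ʊ/ → [ʊ̃] before /ɳ/; /a/ → [ã] before /ɳ/ — each time a vowel is nasalised next to a following nasal.
Because the conditioning nasal is to the right of the vowel that changes, the process is regressive (anticipatory).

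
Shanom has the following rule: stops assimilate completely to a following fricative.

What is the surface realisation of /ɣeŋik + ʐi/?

[ɣeŋiʐʐi]

/k/ is the segment targeted by the rule; it sits immediately before /ʐ/, so it assimilates completely and surfaces as [ʐ].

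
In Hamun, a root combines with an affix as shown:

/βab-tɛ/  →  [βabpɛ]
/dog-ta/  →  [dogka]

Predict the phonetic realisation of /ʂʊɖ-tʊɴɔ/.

[ʂʊɖʈʊɴɔ]

The data show progressive place assimilation: /t/ → [p] after /b/; /t/ → [k] after /g/. In each pair only place changes, matching the preceding consonant, while manner and voice stay constant.
/t/ is a voiceless alveolar stop. The preceding trigger /ɖ/ is retroflex, so /t/ must become retroflex as well.
The voiceless retroflex stop is [ʈ], so /t/ → [ʈ].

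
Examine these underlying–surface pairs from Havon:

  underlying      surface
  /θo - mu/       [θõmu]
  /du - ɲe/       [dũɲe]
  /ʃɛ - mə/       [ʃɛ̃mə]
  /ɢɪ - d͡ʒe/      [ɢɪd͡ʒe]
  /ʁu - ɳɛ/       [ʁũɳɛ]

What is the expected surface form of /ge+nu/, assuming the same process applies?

The data show regressive nasality assimilation (vowel nasalisation): /o/ → [õ] before /m/; /u/ → [ũ] before /ɲ/; /ɛ/ → [ɛ̃] before /m/; /u/ → [ũ] before /ɳ/ — a vowel is nasalised by an immediately following nasal consonant.
No change occurs in [ɢɪd͡ʒe] because the vowel at the boundary is adjacent to an oral consonant, not a nasal (/ɪ/ next to /d͡ʒ/).
The vowel /e/ is adjacent to the following nasal /n/, so it acquires [+nasal] and surfaces as [ẽ].

[gẽnu]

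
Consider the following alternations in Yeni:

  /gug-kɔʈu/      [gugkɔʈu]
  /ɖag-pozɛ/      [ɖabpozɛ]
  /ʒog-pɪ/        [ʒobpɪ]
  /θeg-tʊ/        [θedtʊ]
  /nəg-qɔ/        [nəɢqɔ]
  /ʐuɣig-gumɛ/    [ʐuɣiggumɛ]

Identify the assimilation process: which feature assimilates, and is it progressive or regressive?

The segment that alternates is /g/, which surfaces as [b] when adjacent to /p/.
/g/ is velar while /p/ is bilabial; the output [b] is bilabial, matching the trigger — so the feature that spreads is place.
Manner and voice are unchanged, so the assimilation is partial, not total.
Checking the remaining alternations: /g/ → [d] before /t/ (velar → alveolar, matching alveolar); /g/ → [ɢ] before /q/ (velar → uvular, matching uvular) — only place changes, and always toward the following segment.
Nothing changes in [gugkɔʈu], [ʐuɣiggumɛ]: there the adjacent consonants already agree in place (/g/ and /k/ are both velar; /g/ and /g/ are both velar), so these forms are consistent with the same rule.
Since the segment that changes precedes the conditioning segment, the assimilation is regressive.

regressive place assimilation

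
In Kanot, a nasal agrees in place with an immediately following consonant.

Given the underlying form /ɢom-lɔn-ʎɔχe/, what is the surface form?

[ɢonlɔɲʎɔχe]

/m/ is a voiced bilabial nasal. The following trigger /l/ is alveolar, so /m/ must become alveolar as well.
A voiced alveolar nasal is [n], so the surface segment is [n].
At the second juncture, /n/ likewise becomes [ɲ] adjacent to /ʎ/.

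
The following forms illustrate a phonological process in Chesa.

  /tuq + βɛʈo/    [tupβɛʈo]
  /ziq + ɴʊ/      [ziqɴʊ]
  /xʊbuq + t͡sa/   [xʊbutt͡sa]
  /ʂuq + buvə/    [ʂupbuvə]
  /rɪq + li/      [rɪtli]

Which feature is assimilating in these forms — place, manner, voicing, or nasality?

place

Underlying /q/ is realised as [p] next to /β/; /β/ itself does not change.
/q/ is uvular while /β/ is bilabial; the output [p] is bilabial, matching the trigger — so the feature that spreads is place.
The same holds elsewhere in the data: /q/ → [t] before /t͡s/ (uvular → alveolar, matching alveolar); /q/ → [p] before /b/ (uvular → bilabial, matching bilabial); /q/ → [t] before /l/ (uvular → alveolar, matching alveolar) — only place changes, and always toward the following segment.
No alternation appears in [ziqɴʊ]: there the adjacent consonants already agree in place (/q/ and /ɴ/ are both uvular), so this form is consistent with the same rule.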